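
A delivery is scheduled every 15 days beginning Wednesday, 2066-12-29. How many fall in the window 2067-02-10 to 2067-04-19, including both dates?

5

Occurrences land 15·i days after 2066-12-29 for i = 0, 1, 2, …
2067-02-10 is 43 days after the start; 43 ÷ 15 = 2 remainder 13; since the remainder is 13, round up to i = 3. First occurrence in the window: #4 on 2067-02-12 (3×15 = 45 days in).
2067-04-19 is 111 days after the start; 111 ÷ 15 = 7 remainder 6. Last occurrence in the window: #8 on 2067-04-13.
Occurrences #4 through #8: 5 in total.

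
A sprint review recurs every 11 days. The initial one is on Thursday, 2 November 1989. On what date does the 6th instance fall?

27 December 1989

The 6th occurrence is 5 intervals after the first: 5 × 11 = 55 days after 2 November 1989.
November has 30 days — 28 days to the end of November leaves 27.
27 days into December → 27 December 1989.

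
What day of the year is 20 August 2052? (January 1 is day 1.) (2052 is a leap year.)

233

Days in months before August: 31 + 29 + 31 + 30 + 31 + 30 + 31 = 213.
Plus 20 days into August → day 233.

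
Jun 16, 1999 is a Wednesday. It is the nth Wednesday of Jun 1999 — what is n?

Day 16 falls in week ⌈16/7⌉ of the month.
Days 1–7 hold the 1st Wednesday, 8–14 the 2nd, 15–21 the 3rd, 22–28 the 4th, 29–31 the 5th.
16 is in the range for the 3rd.

3rd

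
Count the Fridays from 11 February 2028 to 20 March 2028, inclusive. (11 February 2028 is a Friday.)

11 February 2028 is a Friday; the first Friday on or after it is 11 February 2028.
From 11 February 2028 to 20 March 2028: 18 + 20 = 38 days (rest of February, March).
38 ÷ 7 = 5 full weeks with remainder 3, so 5 more Fridays after the first → 6.

6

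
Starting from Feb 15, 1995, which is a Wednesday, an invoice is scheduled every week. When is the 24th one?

Jul 26, 1995

The 24th occurrence is 23 intervals after the first: 23 × 7 = 161 days after Feb 15, 1995.
Feb has 28 days — 13 days to the end of Feb leaves 148.
Mar has 31 days (117 left).
Apr has 30 days (87 left).
May has 31 days (56 left).
Jun has 30 days (26 left).
26 days into Jul → Jul 26, 1995.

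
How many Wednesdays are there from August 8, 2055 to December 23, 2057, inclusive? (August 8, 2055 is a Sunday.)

124

August 8, 2055 is a Sunday; the first Wednesday on or after it is August 11, 2055 (3 days later).
From August 11, 2055 to December 23, 2057: 142 + 366 + 357 = 865 days (rest of 2055, 2056, to December 23, 2057 in 2057).
865 ÷ 7 = 123 full weeks with remainder 4, so 123 more Wednesdays after the first → 124.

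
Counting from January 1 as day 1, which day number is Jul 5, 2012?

187

Days in months before Jul: 31 + 29 + 31 + 30 + 31 + 30 = 182.
Plus 5 days into Jul → day 187.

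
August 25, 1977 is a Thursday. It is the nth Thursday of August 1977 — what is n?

4th

Day 25 falls in week ⌈25/7⌉ of the month.
Days 1–7 hold the 1st Thursday, 8–14 the 2nd, 15–21 the 3rd, 22–28 the 4th, 29–31 the 5th.
25 is in the range for the 4th.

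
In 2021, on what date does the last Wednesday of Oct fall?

The first Wednesday of Oct 2021 is Oct 6.
Oct 2021 has 31 days. Adding weeks: 6, 13, 20, 27 — the last one ≤ 31 is the 27th.

Oct 27, 2021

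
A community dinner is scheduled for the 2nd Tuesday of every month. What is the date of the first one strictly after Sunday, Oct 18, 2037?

Nov 10, 2037

Oct 2037 starts on a Thursday; its first Tuesday is the 6th, so the 2nd Tuesday is the 13th — Oct 13, 2037.
That is not after Oct 18, 2037, so look at Nov 2037.
Nov 2037 starts on a Sunday; its first Tuesday is the 3rd, so the 2nd Tuesday is the 10th — Nov 10, 2037.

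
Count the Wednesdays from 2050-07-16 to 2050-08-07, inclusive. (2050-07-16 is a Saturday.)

3

2050-07-16 is a Saturday; the first Wednesday on or after it is 2050-07-20 (4 days later).
From 2050-07-20 to 2050-08-07: 11 + 7 = 18 days (rest of July, August).
18 ÷ 7 = 2 full weeks with remainder 4, so 2 more Wednesdays after the first → 3.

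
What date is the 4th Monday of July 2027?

The first Monday of July 2027 is July 5.
The 4th Monday is 3 weeks later: 5 + 21 = 26.

26 July 2027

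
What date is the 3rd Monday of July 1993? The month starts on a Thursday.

1993-07-19

July 1993 begins on a Thursday, so the first Monday is July 5 (4 days later).
The 3rd Monday is 2 weeks later: 5 + 14 = 19.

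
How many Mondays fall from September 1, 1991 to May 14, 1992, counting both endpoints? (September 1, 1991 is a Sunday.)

37

September 1, 1991 is a Sunday; the first Monday on or after it is September 2, 1991 (1 day later).
From September 2, 1991 to May 14, 1992: 28 + 31 + 30 + 31 + 31 + 29 + 31 + 30 + 14 = 255 days (rest of September, October, November, December, January, February, March, April, May).
255 ÷ 7 = 36 full weeks with remainder 3, so 36 more Mondays after the first → 37.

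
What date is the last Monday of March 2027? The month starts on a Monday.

March 2027 begins on a Monday, so the first Monday is March 1.
March 2027 has 31 days. Adding weeks: 1, 8, 15, 22, 29 — the last one ≤ 31 is the 29th.

2027-03-29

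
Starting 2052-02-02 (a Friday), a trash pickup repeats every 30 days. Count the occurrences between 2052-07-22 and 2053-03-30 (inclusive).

Occurrences land 30·i days after 2052-02-02 for i = 0, 1, 2, …
2052-07-22 is 171 days after the start; 171 ÷ 30 = 5 remainder 21; since the remainder is 21, round up to i = 6. First occurrence in the window: #7 on 2052-07-31 (6×30 = 180 days in).
2053-03-30 is 422 days after the start; 422 ÷ 30 = 14 remainder 2. Last occurrence in the window: #15 on 2053-03-28.
Occurrences #7 through #15: 9 in total.

9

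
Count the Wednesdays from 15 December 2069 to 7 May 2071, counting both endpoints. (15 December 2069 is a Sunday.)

15 December 2069 is a Sunday; the first Wednesday on or after it is 18 December 2069 (3 days later).
From 18 December 2069 to 7 May 2071: 13 + 365 + 127 = 505 days (rest of 2069, 2070, to 7 May 2071 in 2071).
505 ÷ 7 = 72 full weeks with remainder 1, so 72 more Wednesdays after the first → 73.

73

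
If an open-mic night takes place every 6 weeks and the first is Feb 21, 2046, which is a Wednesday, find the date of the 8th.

Dec 12, 2046

The 8th occurrence is 7 intervals after the first: 7 × 42 = 294 days after Feb 21, 2046.
Feb has 28 days — 7 days to the end of Feb leaves 287.
Mar has 31 days (256 left).
Apr has 30 days (226 left).
May has 31 days (195 left).
Jun has 30 days (165 left).
Jul has 31 days (134 left).
Aug has 31 days (103 left).
Sep has 30 days (73 left).
Oct has 31 days (42 left).
Nov has 30 days (12 left).
12 days into Dec → Dec 12, 2046.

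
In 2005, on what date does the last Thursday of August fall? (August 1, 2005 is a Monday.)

2005-08-25

August 2005 begins on a Monday, so the first Thursday is August 4 (3 days later).
August 2005 has 31 days. Adding weeks: 4, 11, 18, 25 — the last one ≤ 31 is the 25th.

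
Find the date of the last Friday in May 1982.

May 1982 begins on a Saturday, so the first Friday is May 7 (6 days later).
May 1982 has 31 days. Adding weeks: 7, 14, 21, 28 — the last one ≤ 31 is the 28th.

May 28, 1982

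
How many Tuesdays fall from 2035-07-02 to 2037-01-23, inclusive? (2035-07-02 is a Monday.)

2035-07-02 is a Monday; the first Tuesday on or after it is 2035-07-03 (1 day later).
From 2035-07-03 to 2037-01-23: 181 + 366 + 23 = 570 days (rest of 2035, 2036, to 2037-01-23 in 2037).
570 ÷ 7 = 81 full weeks with remainder 3, so 81 more Tuesdays after the first → 82.

82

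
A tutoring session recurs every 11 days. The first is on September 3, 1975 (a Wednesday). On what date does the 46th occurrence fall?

January 10, 1977

The 46th occurrence is 45 intervals after the first: 45 × 11 = 495 days after September 3, 1975.
September has 30 days — 27 days to the end of September leaves 468.
From end of September to end of 1975 is 92 days (376 left).
1976 has 366 days (10 left).
10 days into January → January 10, 1977.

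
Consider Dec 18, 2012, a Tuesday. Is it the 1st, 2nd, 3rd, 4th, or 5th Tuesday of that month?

3rd

Day 18 falls in week ⌈18/7⌉ of the month.
Days 1–7 hold the 1st Tuesday, 8–14 the 2nd, 15–21 the 3rd, 22–28 the 4th, 29–31 the 5th.
18 is in the range for the 3rd.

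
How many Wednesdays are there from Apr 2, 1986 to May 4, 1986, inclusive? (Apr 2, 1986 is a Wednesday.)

5

Apr 2, 1986 is a Wednesday; the first Wednesday on or after it is Apr 2, 1986.
From Apr 2, 1986 to May 4, 1986: 28 + 4 = 32 days (rest of Apr, May).
32 ÷ 7 = 4 full weeks with remainder 4, so 4 more Wednesdays after the first → 5.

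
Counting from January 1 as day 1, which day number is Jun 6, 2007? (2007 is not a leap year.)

Days in months before Jun: 31 + 28 + 31 + 30 + 31 = 151.
Plus 6 days into Jun → day 157.

157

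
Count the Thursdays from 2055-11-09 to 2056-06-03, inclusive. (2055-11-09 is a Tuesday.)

2055-11-09 is a Tuesday; the first Thursday on or after it is 2055-11-11 (2 days later).
From 2055-11-11 to 2056-06-03: 19 + 31 + 31 + 29 + 31 + 30 + 31 + 3 = 205 days (rest of November, December, January, February, March, April, May, June).
205 ÷ 7 = 29 full weeks with remainder 2, so 29 more Thursdays after the first → 30.

30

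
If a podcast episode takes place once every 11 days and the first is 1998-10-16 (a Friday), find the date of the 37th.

The 37th occurrence is 36 intervals after the first: 36 × 11 = 396 days after 1998-10-16.
October has 31 days — 15 days to the end of October leaves 381.
November has 30 days (351 left).
December has 31 days (320 left).
January has 31 days (289 left).
February has 28 days (261 left).
March has 31 days (230 left).
April has 30 days (200 left).
May has 31 days (169 left).
June has 30 days (139 left).
July has 31 days (108 left).
August has 31 days (77 left).
September has 30 days (47 left).
October has 31 days (16 left).
16 days into November → 1999-11-16.

1999-11-16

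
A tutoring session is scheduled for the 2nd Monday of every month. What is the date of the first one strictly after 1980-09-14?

September 1980 starts on a Monday; its first Monday is the 1st, so the 2nd Monday is the 8th — 1980-09-08.
That is not after 1980-09-14, so look at October 1980.
October 1980 starts on a Wednesday; its first Monday is the 6th, so the 2nd Monday is the 13th — 1980-10-13.

1980-10-13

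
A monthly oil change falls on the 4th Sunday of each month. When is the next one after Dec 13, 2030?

Dec 22, 2030

Dec 2030 starts on a Sunday; its first Sunday is the 1st, so the 4th Sunday is the 22nd — Dec 22, 2030.
Dec 22, 2030 is after Dec 13, 2030, so that is the next one.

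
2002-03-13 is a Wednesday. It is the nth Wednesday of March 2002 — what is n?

2nd

Day 13 falls in week ⌈13/7⌉ of the month.
Days 1–7 hold the 1st Wednesday, 8–14 the 2nd, 15–21 the 3rd, 22–28 the 4th, 29–31 the 5th.
13 is in the range for the 2nd.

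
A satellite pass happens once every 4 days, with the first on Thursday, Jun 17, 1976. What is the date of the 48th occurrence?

The 48th occurrence is 47 intervals after the first: 47 × 4 = 188 days after Jun 17, 1976.
Jun has 30 days — 13 days to the end of Jun leaves 175.
Jul has 31 days (144 left).
Aug has 31 days (113 left).
Sep has 30 days (83 left).
Oct has 31 days (52 left).
Nov has 30 days (22 left).
22 days into Dec → Dec 22, 1976.

Dec 22, 1976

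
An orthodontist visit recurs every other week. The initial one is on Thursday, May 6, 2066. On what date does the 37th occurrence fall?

Sep 22, 2067

The 37th occurrence is 36 intervals after the first: 36 × 14 = 504 days after May 6, 2066.
May has 31 days — 25 days to the end of May leaves 479.
From end of May to end of 2066 is 214 days (265 left).
Jan has 31 days (234 left).
Feb has 28 days (206 left).
Mar has 31 days (175 left).
Apr has 30 days (145 left).
May has 31 days (114 left).
Jun has 30 days (84 left).
Jul has 31 days (53 left).
Aug has 31 days (22 left).
22 days into Sep → Sep 22, 2067.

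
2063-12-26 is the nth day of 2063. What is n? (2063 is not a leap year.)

Days in months before December: 31 + 28 + 31 + 30 + 31 + 30 + 31 + 31 + 30 + 31 + 30 = 334.
Plus 26 days into December → day 360.

360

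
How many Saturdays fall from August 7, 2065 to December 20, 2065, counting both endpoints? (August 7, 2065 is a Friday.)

20

August 7, 2065 is a Friday; the first Saturday on or after it is August 8, 2065 (1 day later).
From August 8, 2065 to December 20, 2065: 23 + 30 + 31 + 30 + 20 = 134 days (rest of August, September, October, November, December).
134 ÷ 7 = 19 full weeks with remainder 1, so 19 more Saturdays after the first → 20.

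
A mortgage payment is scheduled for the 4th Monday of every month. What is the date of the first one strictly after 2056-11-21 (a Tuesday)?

2056-11-27

November 2056 starts on a Wednesday; its first Monday is the 6th, so the 4th Monday is the 27th — 2056-11-27.
2056-11-27 is after 2056-11-21, so that is the next one.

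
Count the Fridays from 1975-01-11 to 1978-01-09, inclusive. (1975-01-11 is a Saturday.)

156

1975-01-11 is a Saturday; the first Friday on or after it is 1975-01-17 (6 days later).
From 1975-01-17 to 1978-01-09: 348 + 366 + 365 + 9 = 1088 days (rest of 1975, 1976, 1977, to 1978-01-09 in 1978).
1088 ÷ 7 = 155 full weeks with remainder 3, so 155 more Fridays after the first → 156.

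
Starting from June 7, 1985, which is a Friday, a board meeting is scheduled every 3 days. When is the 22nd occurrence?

The 22nd occurrence is 21 intervals after the first: 21 × 3 = 63 days after June 7, 1985.
June has 30 days — 23 days to the end of June leaves 40.
July has 31 days (9 left).
9 days into August → August 9, 1985.

August 9, 1985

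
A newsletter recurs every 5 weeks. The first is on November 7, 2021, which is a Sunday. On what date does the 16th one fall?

April 16, 2023

The 16th occurrence is 15 intervals after the first: 15 × 35 = 525 days after November 7, 2021.
November has 30 days — 23 days to the end of November leaves 502.
From end of November to end of 2021 is 31 days (471 left).
2022 has 365 days (106 left).
January has 31 days (75 left).
February has 28 days (47 left).
March has 31 days (16 left).
16 days into April → April 16, 2023.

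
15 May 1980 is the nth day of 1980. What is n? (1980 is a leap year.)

Days in months before May: 31 + 29 + 31 + 30 = 121.
Plus 15 days into May → day 136.

136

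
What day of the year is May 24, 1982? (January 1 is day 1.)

Days in months before May: 31 + 28 + 31 + 30 = 120.
Plus 24 days into May → day 144.

144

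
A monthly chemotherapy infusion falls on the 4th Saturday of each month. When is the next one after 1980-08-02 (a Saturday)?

August 1980 starts on a Friday; its first Saturday is the 2nd, so the 4th Saturday is the 23rd — 1980-08-23.
1980-08-23 is after 1980-08-02, so that is the next one.

1980-08-23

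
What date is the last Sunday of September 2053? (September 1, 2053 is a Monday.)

28 September 2053

September 2053 begins on a Monday, so the first Sunday is September 7 (6 days later).
September 2053 has 30 days. Adding weeks: 7, 14, 21, 28 — the last one ≤ 30 is the 28th.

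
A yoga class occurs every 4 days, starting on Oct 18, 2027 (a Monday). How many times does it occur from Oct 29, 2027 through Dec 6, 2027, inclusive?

Occurrences land 4·i days after Oct 18, 2027 for i = 0, 1, 2, …
Oct 29, 2027 is 11 days after the start; 11 ÷ 4 = 2 remainder 3; since the remainder is 3, round up to i = 3. First occurrence in the window: #4 on Oct 30, 2027 (3×4 = 12 days in).
Dec 6, 2027 is 49 days after the start; 49 ÷ 4 = 12 remainder 1. Last occurrence in the window: #13 on Dec 5, 2027.
Occurrences #4 through #13: 10 in total.

10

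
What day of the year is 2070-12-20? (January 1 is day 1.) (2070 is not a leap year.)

Days in months before December: 31 + 28 + 31 + 30 + 31 + 30 + 31 + 31 + 30 + 31 + 30 = 334.
Plus 20 days into December → day 354.

354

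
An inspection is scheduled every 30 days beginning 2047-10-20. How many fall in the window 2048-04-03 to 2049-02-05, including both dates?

Occurrences land 30·i days after 2047-10-20 for i = 0, 1, 2, …
2048-04-03 is 166 days after the start; 166 ÷ 30 = 5 remainder 16; since the remainder is 16, round up to i = 6. First occurrence in the window: #7 on 2048-04-17 (6×30 = 180 days in).
2049-02-05 is 474 days after the start; 474 ÷ 30 = 15 remainder 24. Last occurrence in the window: #16 on 2049-01-12.
Occurrences #7 through #16: 10 in total.

10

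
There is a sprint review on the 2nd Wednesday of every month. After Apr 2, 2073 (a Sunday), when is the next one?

Apr 12, 2073

Apr 2073 starts on a Saturday; its first Wednesday is the 5th, so the 2nd Wednesday is the 12th — Apr 12, 2073.
Apr 12, 2073 is after Apr 2, 2073, so that is the next one.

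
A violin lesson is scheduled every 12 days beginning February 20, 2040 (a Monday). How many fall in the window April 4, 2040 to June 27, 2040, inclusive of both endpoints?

7

Occurrences land 12·i days after February 20, 2040 for i = 0, 1, 2, …
April 4, 2040 is 44 days after the start; 44 ÷ 12 = 3 remainder 8; since the remainder is 8, round up to i = 4. First occurrence in the window: #5 on April 8, 2040 (4×12 = 48 days in).
June 27, 2040 is 128 days after the start; 128 ÷ 12 = 10 remainder 8. Last occurrence in the window: #11 on June 19, 2040.
Occurrences #5 through #11: 7 in total.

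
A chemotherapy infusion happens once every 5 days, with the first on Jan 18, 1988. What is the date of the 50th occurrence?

Sep 19, 1988

The 50th occurrence is 49 intervals after the first: 49 × 5 = 245 days after Jan 18, 1988.
Jan has 31 days — 13 days to the end of Jan leaves 232.
Feb has 29 days (203 left).
Mar has 31 days (172 left).
Apr has 30 days (142 left).
May has 31 days (111 left).
Jun has 30 days (81 left).
Jul has 31 days (50 left).
Aug has 31 days (19 left).
19 days into Sep → Sep 19, 1988.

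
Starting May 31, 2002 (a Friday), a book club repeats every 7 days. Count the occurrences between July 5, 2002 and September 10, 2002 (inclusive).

Occurrences land 7·i days after May 31, 2002 for i = 0, 1, 2, …
July 5, 2002 is 35 days after the start; 35 ÷ 7 = 5 remainder 0. First occurrence in the window: #6 on July 5, 2002 (5×7 = 35 days in).
September 10, 2002 is 102 days after the start; 102 ÷ 7 = 14 remainder 4. Last occurrence in the window: #15 on September 6, 2002.
Occurrences #6 through #15: 10 in total.

10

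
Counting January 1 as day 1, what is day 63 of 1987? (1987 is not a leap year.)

March 4, 1987

January has 31 days (63 − 31 = 32 remain).
February has 28 days (32 − 28 = 4 remain).
4 into March → March 4.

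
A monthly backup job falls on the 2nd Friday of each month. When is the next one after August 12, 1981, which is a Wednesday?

August 1981 starts on a Saturday; its first Friday is the 7th, so the 2nd Friday is the 14th — August 14, 1981.
August 14, 1981 is after August 12, 1981, so that is the next one.

August 14, 1981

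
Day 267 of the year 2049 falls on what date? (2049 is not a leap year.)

Jan has 31 days (267 − 31 = 236 remain).
Feb has 28 days (236 − 28 = 208 remain).
Mar has 31 days (208 − 31 = 177 remain).
Apr has 30 days (177 − 30 = 147 remain).
May has 31 days (147 − 31 = 116 remain).
Jun has 30 days (116 − 30 = 86 remain).
Jul has 31 days (86 − 31 = 55 remain).
Aug has 31 days (55 − 31 = 24 remain).
24 into Sep → Sep 24.

Sep 24, 2049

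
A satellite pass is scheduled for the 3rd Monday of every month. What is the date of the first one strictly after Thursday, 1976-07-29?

1976-08-16

July 1976 starts on a Thursday; its first Monday is the 5th, so the 3rd Monday is the 19th — 1976-07-19.
That is not after 1976-07-29, so look at August 1976.
August 1976 starts on a Sunday; its first Monday is the 2nd, so the 3rd Monday is the 16th — 1976-08-16.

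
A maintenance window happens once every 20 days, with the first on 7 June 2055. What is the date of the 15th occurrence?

13 March 2056

The 15th occurrence is 14 intervals after the first: 14 × 20 = 280 days after 7 June 2055.
June has 30 days — 23 days to the end of June leaves 257.
July has 31 days (226 left).
August has 31 days (195 left).
September has 30 days (165 left).
October has 31 days (134 left).
November has 30 days (104 left).
December has 31 days (73 left).
January has 31 days (42 left).
February has 29 days (13 left).
13 days into March → 13 March 2056.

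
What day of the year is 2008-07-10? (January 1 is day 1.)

Days in months before July: 31 + 29 + 31 + 30 + 31 + 30 = 182.
Plus 10 days into July → day 192.

192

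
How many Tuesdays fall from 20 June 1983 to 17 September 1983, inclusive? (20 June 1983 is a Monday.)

20 June 1983 is a Monday; the first Tuesday on or after it is 21 June 1983 (1 day later).
From 21 June 1983 to 17 September 1983: 9 + 31 + 31 + 17 = 88 days (rest of June, July, August, September).
88 ÷ 7 = 12 full weeks with remainder 4, so 12 more Tuesdays after the first → 13.

13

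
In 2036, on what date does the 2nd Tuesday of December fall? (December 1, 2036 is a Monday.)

December 9, 2036

December 2036 begins on a Monday, so the first Tuesday is December 2 (1 day later).
The 2nd Tuesday is 1 weeks later: 2 + 7 = 9.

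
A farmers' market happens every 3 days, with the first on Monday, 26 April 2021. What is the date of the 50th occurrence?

The 50th occurrence is 49 intervals after the first: 49 × 3 = 147 days after 26 April 2021.
April has 30 days — 4 days to the end of April leaves 143.
May has 31 days (112 left).
June has 30 days (82 left).
July has 31 days (51 left).
August has 31 days (20 left).
20 days into September → 20 September 2021.

20 September 2021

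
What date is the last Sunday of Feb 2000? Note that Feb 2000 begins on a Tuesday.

Feb 2000 begins on a Tuesday, so the first Sunday is Feb 6 (5 days later).
Feb 2000 has 29 days. Adding weeks: 6, 13, 20, 27 — the last one ≤ 29 is the 27th.

Feb 27, 2000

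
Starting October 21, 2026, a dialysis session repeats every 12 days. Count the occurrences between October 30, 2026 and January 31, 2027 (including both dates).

8

Occurrences land 12·i days after October 21, 2026 for i = 0, 1, 2, …
October 30, 2026 is 9 days after the start; 9 ÷ 12 = 0 remainder 9; since the remainder is 9, round up to i = 1. First occurrence in the window: #2 on November 2, 2026 (1×12 = 12 days in).
January 31, 2027 is 102 days after the start; 102 ÷ 12 = 8 remainder 6. Last occurrence in the window: #9 on January 25, 2027.
Occurrences #2 through #9: 8 in total.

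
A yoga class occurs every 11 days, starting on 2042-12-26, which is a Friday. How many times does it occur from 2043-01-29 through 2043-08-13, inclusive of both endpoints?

Occurrences land 11·i days after 2042-12-26 for i = 0, 1, 2, …
2043-01-29 is 34 days after the start; 34 ÷ 11 = 3 remainder 1; since the remainder is 1, round up to i = 4. First occurrence in the window: #5 on 2043-02-08 (4×11 = 44 days in).
2043-08-13 is 230 days after the start; 230 ÷ 11 = 20 remainder 10. Last occurrence in the window: #21 on 2043-08-03.
Occurrences #5 through #21: 17 in total.

17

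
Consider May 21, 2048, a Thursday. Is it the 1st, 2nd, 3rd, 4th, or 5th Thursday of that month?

Day 21 falls in week ⌈21/7⌉ of the month.
Days 1–7 hold the 1st Thursday, 8–14 the 2nd, 15–21 the 3rd, 22–28 the 4th, 29–31 the 5th.
21 is in the range for the 3rd.

3rd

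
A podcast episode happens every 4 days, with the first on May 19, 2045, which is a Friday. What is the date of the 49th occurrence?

Nov 27, 2045

The 49th occurrence is 48 intervals after the first: 48 × 4 = 192 days after May 19, 2045.
May has 31 days — 12 days to the end of May leaves 180.
Jun has 30 days (150 left).
Jul has 31 days (119 left).
Aug has 31 days (88 left).
Sep has 30 days (58 left).
Oct has 31 days (27 left).
27 days into Nov → Nov 27, 2045.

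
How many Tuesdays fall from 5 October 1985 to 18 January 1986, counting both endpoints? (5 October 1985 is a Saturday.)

5 October 1985 is a Saturday; the first Tuesday on or after it is 8 October 1985 (3 days later).
From 8 October 1985 to 18 January 1986: 23 + 30 + 31 + 18 = 102 days (rest of October, November, December, January).
102 ÷ 7 = 14 full weeks with remainder 4, so 14 more Tuesdays after the first → 15.

15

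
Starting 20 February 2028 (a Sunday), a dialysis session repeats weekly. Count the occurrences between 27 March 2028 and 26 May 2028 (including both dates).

Occurrences land 7·i days after 20 February 2028 for i = 0, 1, 2, …
27 March 2028 is 36 days after the start; 36 ÷ 7 = 5 remainder 1; since the remainder is 1, round up to i = 6. First occurrence in the window: #7 on 2 April 2028 (6×7 = 42 days in).
26 May 2028 is 96 days after the start; 96 ÷ 7 = 13 remainder 5. Last occurrence in the window: #14 on 21 May 2028.
Occurrences #7 through #14: 8 in total.

8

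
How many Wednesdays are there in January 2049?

4

2049-01-01 is a Friday; the first Wednesday on or after it is 2049-01-06 (5 days later).
From 2049-01-06 to 2049-01-31 is 31 − 6 = 25 days.
25 ÷ 7 = 3 full weeks with remainder 4, so 3 more Wednesdays after the first → 4.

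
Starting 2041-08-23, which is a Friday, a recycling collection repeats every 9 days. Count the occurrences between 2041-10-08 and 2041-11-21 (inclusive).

Occurrences land 9·i days after 2041-08-23 for i = 0, 1, 2, …
2041-10-08 is 46 days after the start; 46 ÷ 9 = 5 remainder 1; since the remainder is 1, round up to i = 6. First occurrence in the window: #7 on 2041-10-16 (6×9 = 54 days in).
2041-11-21 is 90 days after the start; 90 ÷ 9 = 10 remainder 0. Last occurrence in the window: #11 on 2041-11-21.
Occurrences #7 through #11: 5 in total.

5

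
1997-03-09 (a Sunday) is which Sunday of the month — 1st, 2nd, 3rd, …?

2nd

Day 9 falls in week ⌈9/7⌉ of the month.
Days 1–7 hold the 1st Sunday, 8–14 the 2nd, 15–21 the 3rd, 22–28 the 4th, 29–31 the 5th.
9 is in the range for the 2nd.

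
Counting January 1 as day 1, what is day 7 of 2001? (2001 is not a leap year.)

Jan 7, 2001

7 into Jan → Jan 7.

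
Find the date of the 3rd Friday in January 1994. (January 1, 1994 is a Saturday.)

January 1994 begins on a Saturday, so the first Friday is January 7 (6 days later).
The 3rd Friday is 2 weeks later: 7 + 14 = 21.

January 21, 1994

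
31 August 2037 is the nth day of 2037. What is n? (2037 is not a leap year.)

Days in months before August: 31 + 28 + 31 + 30 + 31 + 30 + 31 = 212.
Plus 31 days into August → day 243.

243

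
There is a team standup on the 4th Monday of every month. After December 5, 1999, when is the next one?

December 27, 1999

December 1999 starts on a Wednesday; its first Monday is the 6th, so the 4th Monday is the 27th — December 27, 1999.
December 27, 1999 is after December 5, 1999, so that is the next one.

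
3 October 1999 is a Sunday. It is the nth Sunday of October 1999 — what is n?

Day 3 falls in week ⌈3/7⌉ of the month.
Days 1–7 hold the 1st Sunday, 8–14 the 2nd, 15–21 the 3rd, 22–28 the 4th, 29–31 the 5th.
3 is in the range for the 1st.

1st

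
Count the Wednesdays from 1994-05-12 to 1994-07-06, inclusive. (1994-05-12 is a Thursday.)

8

1994-05-12 is a Thursday; the first Wednesday on or after it is 1994-05-18 (6 days later).
From 1994-05-18 to 1994-07-06: 13 + 30 + 6 = 49 days (rest of May, June, July).
49 ÷ 7 = 7 full weeks with remainder 0, so 7 more Wednesdays after the first → 8.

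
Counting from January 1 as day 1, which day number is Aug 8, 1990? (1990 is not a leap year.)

Days in months before Aug: 31 + 28 + 31 + 30 + 31 + 30 + 31 = 212.
Plus 8 days into Aug → day 220.

220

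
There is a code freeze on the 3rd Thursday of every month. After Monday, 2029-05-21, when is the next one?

May 2029 starts on a Tuesday; its first Thursday is the 3rd, so the 3rd Thursday is the 17th — 2029-05-17.
That is not after 2029-05-21, so look at June 2029.
June 2029 starts on a Friday; its first Thursday is the 7th, so the 3rd Thursday is the 21st — 2029-06-21.

2029-06-21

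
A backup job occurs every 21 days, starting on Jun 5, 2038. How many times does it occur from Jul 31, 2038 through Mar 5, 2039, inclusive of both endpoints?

Occurrences land 21·i days after Jun 5, 2038 for i = 0, 1, 2, …
Jul 31, 2038 is 56 days after the start; 56 ÷ 21 = 2 remainder 14; since the remainder is 14, round up to i = 3. First occurrence in the window: #4 on Aug 7, 2038 (3×21 = 63 days in).
Mar 5, 2039 is 273 days after the start; 273 ÷ 21 = 13 remainder 0. Last occurrence in the window: #14 on Mar 5, 2039.
Occurrences #4 through #14: 11 in total.

11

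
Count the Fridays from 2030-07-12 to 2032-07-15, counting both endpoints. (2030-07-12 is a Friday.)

105

2030-07-12 is a Friday; the first Friday on or after it is 2030-07-12.
From 2030-07-12 to 2032-07-15: 172 + 365 + 197 = 734 days (rest of 2030, 2031, to 2032-07-15 in 2032).
734 ÷ 7 = 104 full weeks with remainder 6, so 104 more Fridays after the first → 105.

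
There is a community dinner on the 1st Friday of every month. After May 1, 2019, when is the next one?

May 3, 2019

May 2019 starts on a Wednesday, so its 1st Friday is May 3, 2019 (2 days in).
May 3, 2019 is after May 1, 2019, so that is the next one.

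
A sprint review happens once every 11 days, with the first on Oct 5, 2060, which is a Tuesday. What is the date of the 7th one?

Dec 10, 2060

The 7th occurrence is 6 intervals after the first: 6 × 11 = 66 days after Oct 5, 2060.
Oct has 31 days — 26 days to the end of Oct leaves 40.
Nov has 30 days (10 left).
10 days into Dec → Dec 10, 2060.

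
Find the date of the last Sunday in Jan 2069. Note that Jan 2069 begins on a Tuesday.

Jan 2069 begins on a Tuesday, so the first Sunday is Jan 6 (5 days later).
Jan 2069 has 31 days. Adding weeks: 6, 13, 20, 27 — the last one ≤ 31 is the 27th.

Jan 27, 2069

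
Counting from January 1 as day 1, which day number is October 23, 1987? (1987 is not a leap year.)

Days in months before October: 31 + 28 + 31 + 30 + 31 + 30 + 31 + 31 + 30 = 273.
Plus 23 days into October → day 296.

296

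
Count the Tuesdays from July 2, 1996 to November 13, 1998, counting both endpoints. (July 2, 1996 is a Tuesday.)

124

July 2, 1996 is a Tuesday; the first Tuesday on or after it is July 2, 1996.
From July 2, 1996 to November 13, 1998: 182 + 365 + 317 = 864 days (rest of 1996, 1997, to November 13, 1998 in 1998).
864 ÷ 7 = 123 full weeks with remainder 3, so 123 more Tuesdays after the first → 124.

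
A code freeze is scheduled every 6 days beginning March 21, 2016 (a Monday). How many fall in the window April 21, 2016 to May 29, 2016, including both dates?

6

Occurrences land 6·i days after March 21, 2016 for i = 0, 1, 2, …
April 21, 2016 is 31 days after the start; 31 ÷ 6 = 5 remainder 1; since the remainder is 1, round up to i = 6. First occurrence in the window: #7 on April 26, 2016 (6×6 = 36 days in).
May 29, 2016 is 69 days after the start; 69 ÷ 6 = 11 remainder 3. Last occurrence in the window: #12 on May 26, 2016.
Occurrences #7 through #12: 6 in total.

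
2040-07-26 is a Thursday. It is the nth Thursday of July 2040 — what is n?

4th

Day 26 falls in week ⌈26/7⌉ of the month.
Days 1–7 hold the 1st Thursday, 8–14 the 2nd, 15–21 the 3rd, 22–28 the 4th, 29–31 the 5th.
26 is in the range for the 4th.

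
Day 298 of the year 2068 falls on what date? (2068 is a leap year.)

24 October 2068

January has 31 days (298 − 31 = 267 remain).
February has 29 days (267 − 29 = 238 remain).
March has 31 days (238 − 31 = 207 remain).
April has 30 days (207 − 30 = 177 remain).
May has 31 days (177 − 31 = 146 remain).
June has 30 days (146 − 30 = 116 remain).
July has 31 days (116 − 31 = 85 remain).
August has 31 days (85 − 31 = 54 remain).
September has 30 days (54 − 30 = 24 remain).
24 into October → October 24.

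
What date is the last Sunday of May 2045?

May 2045 begins on a Monday, so the first Sunday is May 7 (6 days later).
May 2045 has 31 days. Adding weeks: 7, 14, 21, 28 — the last one ≤ 31 is the 28th.

May 28, 2045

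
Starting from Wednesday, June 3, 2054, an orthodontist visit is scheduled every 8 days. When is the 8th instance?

The 8th occurrence is 7 intervals after the first: 7 × 8 = 56 days after June 3, 2054.
June has 30 days — 27 days to the end of June leaves 29.
29 days into July → July 29, 2054.

July 29, 2054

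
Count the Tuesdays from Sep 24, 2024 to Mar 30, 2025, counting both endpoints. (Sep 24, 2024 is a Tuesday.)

27

Sep 24, 2024 is a Tuesday; the first Tuesday on or after it is Sep 24, 2024.
From Sep 24, 2024 to Mar 30, 2025: 6 + 31 + 30 + 31 + 31 + 28 + 30 = 187 days (rest of Sep, Oct, Nov, Dec, Jan, Feb, Mar).
187 ÷ 7 = 26 full weeks with remainder 5, so 26 more Tuesdays after the first → 27.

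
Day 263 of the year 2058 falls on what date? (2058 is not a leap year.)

2058-09-20

January has 31 days (263 − 31 = 232 remain).
February has 28 days (232 − 28 = 204 remain).
March has 31 days (204 − 31 = 173 remain).
April has 30 days (173 − 30 = 143 remain).
May has 31 days (143 − 31 = 112 remain).
June has 30 days (112 − 30 = 82 remain).
July has 31 days (82 − 31 = 51 remain).
August has 31 days (51 − 31 = 20 remain).
20 into September → September 20.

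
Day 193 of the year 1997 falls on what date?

Jan has 31 days (193 − 31 = 162 remain).
Feb has 28 days (162 − 28 = 134 remain).
Mar has 31 days (134 − 31 = 103 remain).
Apr has 30 days (103 − 30 = 73 remain).
May has 31 days (73 − 31 = 42 remain).
Jun has 30 days (42 − 30 = 12 remain).
12 into Jul → Jul 12.

Jul 12, 1997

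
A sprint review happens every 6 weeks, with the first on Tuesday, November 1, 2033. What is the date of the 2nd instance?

The 2nd occurrence is 1 interval after the first: 1 × 42 = 42 days after November 1, 2033.
November has 30 days — 29 days to the end of November leaves 13.
13 days into December → December 13, 2033.

December 13, 2033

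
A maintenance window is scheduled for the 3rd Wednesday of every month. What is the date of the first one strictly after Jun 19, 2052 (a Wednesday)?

Jun 2052 starts on a Saturday; its first Wednesday is the 5th, so the 3rd Wednesday is the 19th — Jun 19, 2052.
That is not after Jun 19, 2052, so look at Jul 2052.
Jul 2052 starts on a Monday; its first Wednesday is the 3rd, so the 3rd Wednesday is the 17th — Jul 17, 2052.

Jul 17, 2052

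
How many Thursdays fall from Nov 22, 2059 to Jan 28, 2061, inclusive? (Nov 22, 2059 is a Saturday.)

Nov 22, 2059 is a Saturday; the first Thursday on or after it is Nov 27, 2059 (5 days later).
From Nov 27, 2059 to Jan 28, 2061: 34 + 366 + 28 = 428 days (rest of 2059, 2060, to Jan 28, 2061 in 2061).
428 ÷ 7 = 61 full weeks with remainder 1, so 61 more Thursdays after the first → 62.

62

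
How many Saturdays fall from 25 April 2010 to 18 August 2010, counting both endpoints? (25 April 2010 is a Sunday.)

25 April 2010 is a Sunday; the first Saturday on or after it is 1 May 2010 (6 days later).
From 1 May 2010 to 18 August 2010: 30 + 30 + 31 + 18 = 109 days (rest of May, June, July, August).
109 ÷ 7 = 15 full weeks with remainder 4, so 15 more Saturdays after the first → 16.

16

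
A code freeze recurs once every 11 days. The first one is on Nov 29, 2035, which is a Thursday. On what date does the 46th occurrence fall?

Apr 7, 2037

The 46th occurrence is 45 intervals after the first: 45 × 11 = 495 days after Nov 29, 2035.
Nov has 30 days — 1 day to the end of Nov leaves 494.
From end of Nov to end of 2035 is 31 days (463 left).
2036 has 366 days (97 left).
Jan has 31 days (66 left).
Feb has 28 days (38 left).
Mar has 31 days (7 left).
7 days into Apr → Apr 7, 2037.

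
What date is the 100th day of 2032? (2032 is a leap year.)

January has 31 days (100 − 31 = 69 remain).
February has 29 days (69 − 29 = 40 remain).
March has 31 days (40 − 31 = 9 remain).
9 into April → April 9.

2032-04-09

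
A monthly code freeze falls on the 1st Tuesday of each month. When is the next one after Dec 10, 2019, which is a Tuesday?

Jan 7, 2020

Dec 2019 starts on a Sunday, so its 1st Tuesday is Dec 3, 2019 (2 days in).
That is not after Dec 10, 2019, so look at Jan 2020.
Jan 2020 starts on a Wednesday, so its 1st Tuesday is Jan 7, 2020 (6 days in).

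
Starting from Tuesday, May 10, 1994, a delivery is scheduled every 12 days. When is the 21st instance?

The 21st occurrence is 20 intervals after the first: 20 × 12 = 240 days after May 10, 1994.
May has 31 days — 21 days to the end of May leaves 219.
June has 30 days (189 left).
July has 31 days (158 left).
August has 31 days (127 left).
September has 30 days (97 left).
October has 31 days (66 left).
November has 30 days (36 left).
December has 31 days (5 left).
5 days into January → January 5, 1995.

January 5, 1995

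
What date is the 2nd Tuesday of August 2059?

2059-08-12

The first Tuesday of August 2059 is August 5.
The 2nd Tuesday is 1 weeks later: 5 + 7 = 12.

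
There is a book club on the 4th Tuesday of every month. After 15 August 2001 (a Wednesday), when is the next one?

August 2001 starts on a Wednesday; its first Tuesday is the 7th, so the 4th Tuesday is the 28th — 28 August 2001.
28 August 2001 is after 15 August 2001, so that is the next one.

28 August 2001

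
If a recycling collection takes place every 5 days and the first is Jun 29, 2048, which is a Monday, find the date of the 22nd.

The 22nd occurrence is 21 intervals after the first: 21 × 5 = 105 days after Jun 29, 2048.
Jun has 30 days — 1 day to the end of Jun leaves 104.
Jul has 31 days (73 left).
Aug has 31 days (42 left).
Sep has 30 days (12 left).
12 days into Oct → Oct 12, 2048.

Oct 12, 2048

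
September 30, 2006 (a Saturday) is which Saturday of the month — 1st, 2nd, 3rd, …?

5th

Day 30 falls in week ⌈30/7⌉ of the month.
Days 1–7 hold the 1st Saturday, 8–14 the 2nd, 15–21 the 3rd, 22–28 the 4th, 29–31 the 5th.
30 is in the range for the 5th.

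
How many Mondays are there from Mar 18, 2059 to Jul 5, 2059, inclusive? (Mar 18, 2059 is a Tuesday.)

Mar 18, 2059 is a Tuesday; the first Monday on or after it is Mar 24, 2059 (6 days later).
From Mar 24, 2059 to Jul 5, 2059: 7 + 30 + 31 + 30 + 5 = 103 days (rest of Mar, Apr, May, Jun, Jul).
103 ÷ 7 = 14 full weeks with remainder 5, so 14 more Mondays after the first → 15.

15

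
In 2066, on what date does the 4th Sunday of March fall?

2066-03-28

March 2066 begins on a Monday, so the first Sunday is March 7 (6 days later).
The 4th Sunday is 3 weeks later: 7 + 21 = 28.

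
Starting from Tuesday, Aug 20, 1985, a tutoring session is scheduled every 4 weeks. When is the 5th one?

Dec 10, 1985

The 5th occurrence is 4 intervals after the first: 4 × 28 = 112 days after Aug 20, 1985.
Aug has 31 days — 11 days to the end of Aug leaves 101.
Sep has 30 days (71 left).
Oct has 31 days (40 left).
Nov has 30 days (10 left).
10 days into Dec → Dec 10, 1985.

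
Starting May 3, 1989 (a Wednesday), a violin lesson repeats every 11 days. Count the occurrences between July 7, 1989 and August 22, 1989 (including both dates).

5

Occurrences land 11·i days after May 3, 1989 for i = 0, 1, 2, …
July 7, 1989 is 65 days after the start; 65 ÷ 11 = 5 remainder 10; since the remainder is 10, round up to i = 6. First occurrence in the window: #7 on July 8, 1989 (6×11 = 66 days in).
August 22, 1989 is 111 days after the start; 111 ÷ 11 = 10 remainder 1. Last occurrence in the window: #11 on August 21, 1989.
Occurrences #7 through #11: 5 in total.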